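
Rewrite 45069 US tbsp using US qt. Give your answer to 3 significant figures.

704 US qt

1 US tablespoon = 0.0156250 US qt.
So 45069 × 0.0156250 ≈ 704 US qt.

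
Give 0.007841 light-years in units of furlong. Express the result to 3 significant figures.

3.69e+11 furlongs

1 light-year = 4.70290e+13 furlong.
0.007841 × 4.70290e+13 ≈ 3.69e+11 furlong.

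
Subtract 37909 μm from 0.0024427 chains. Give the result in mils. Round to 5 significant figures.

442.14 mil

0.0024427 chain = 1934.62 mil and 37909 μm = 1492.48 mil.
1934.62 − 1492.48 ≈ 442.14 mil.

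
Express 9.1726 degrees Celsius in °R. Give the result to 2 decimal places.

508.18 °R

°R = (°C + 273.15) × 9/5.
Applying the formula gives 508.18 °R.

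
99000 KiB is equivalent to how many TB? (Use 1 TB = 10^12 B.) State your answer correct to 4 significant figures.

0.0001014 TB

1 kibibyte = 1.02400 × 10^-9 terabytes.
99000 × 1.02400 × 10^-9 ≈ 0.0001014 TB.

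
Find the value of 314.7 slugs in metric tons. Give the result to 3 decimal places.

4.593 metric tons

1 slug = 0.0145939 t.
So 314.7 × 0.0145939 ≈ 4.593 t.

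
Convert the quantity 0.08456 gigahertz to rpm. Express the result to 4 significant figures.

5.074e+9 revolutions per minute

1 GHz = 6.00000e+10 revolutions per minute.
Thus 0.08456 × 6.00000e+10 ≈ 5.074e+9 rpm.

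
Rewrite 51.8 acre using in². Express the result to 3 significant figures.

1 acre = 6.27264e+6 in².
Then 51.8 × 6.27264e+6 ≈ 3.25e+8 in².

3.25e+8 in²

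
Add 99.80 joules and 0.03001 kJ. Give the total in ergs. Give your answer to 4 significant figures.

99.80 J = 9.98000 × 10^8 erg and 0.03001 kJ = 3.00100 × 10^8 erg.
9.98000 × 10^8 + 3.00100 × 10^8 ≈ 1.298 × 10^9 erg.

1.298 × 10^9 erg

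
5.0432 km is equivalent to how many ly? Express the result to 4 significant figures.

1 kilometer = 1.05700 × 10^-13 ly.
Then 5.0432 × 1.05700 × 10^-13 ≈ 5.331 × 10^-13 ly.

5.331 × 10^-13 ly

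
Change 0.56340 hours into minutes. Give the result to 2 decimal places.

33.80 minutes

1 hour = 60.0000 min.
So 0.56340 × 60.0000 ≈ 33.80 min.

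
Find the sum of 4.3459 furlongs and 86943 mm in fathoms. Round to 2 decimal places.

4.3459 furlong = 478.049 fathom and 86943 mm = 47.5410 fathom.
478.049 + 47.5410 ≈ 525.59 fathom.

525.59 fathom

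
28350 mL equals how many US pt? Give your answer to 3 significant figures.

1 milliliter = 0.00211338 US pt.
Thus 28350 × 0.00211338 ≈ 59.9 US pt.

59.9 US pt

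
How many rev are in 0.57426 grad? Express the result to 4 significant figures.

0.001436 rev

1 grad = 0.00250000 rev.
Then 0.57426 × 0.00250000 ≈ 0.001436 rev.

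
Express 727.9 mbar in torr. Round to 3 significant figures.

546 torr

1 mbar = 0.750062 torr.
727.9 × 0.750062 ≈ 546 torr.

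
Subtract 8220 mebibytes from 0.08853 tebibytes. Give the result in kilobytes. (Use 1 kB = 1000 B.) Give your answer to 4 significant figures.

8.872e+7 kB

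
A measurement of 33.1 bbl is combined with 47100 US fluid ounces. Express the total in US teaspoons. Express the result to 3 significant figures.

33.1 bbl = 1.06767e+6 US tsp and 47100 US fl oz = 282600 US tsp.
1.06767e+6 + 282600 ≈ 1.35e+6 US tsp.

1.35e+6 US tsp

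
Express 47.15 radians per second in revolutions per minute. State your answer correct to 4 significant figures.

1 rad/s = 9.54930 revolutions per minute.
So 47.15 × 9.54930 ≈ 450.2 rpm.

450.2 rpm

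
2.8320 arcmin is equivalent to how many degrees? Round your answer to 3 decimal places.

0.047 °

1 arcmin = 0.0166667 °.
Then 2.8320 × 0.0166667 ≈ 0.047 °.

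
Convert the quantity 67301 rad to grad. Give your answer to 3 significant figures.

1 rad = 63.6620 grad.
67301 × 63.6620 ≈ 4.28 × 10^6 grad.

4.28 × 10^6 grad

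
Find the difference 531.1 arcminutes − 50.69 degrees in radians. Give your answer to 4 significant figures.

531.1 arcmin = 0.154491 rad and 50.69 ° = 0.884707 rad.
0.154491 − 0.884707 ≈ -0.7302 rad.

-0.7302 radians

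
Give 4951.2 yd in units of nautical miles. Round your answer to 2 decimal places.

1 yard = 0.000493737 nautical miles.
So 4951.2 × 0.000493737 ≈ 2.44 nmi.

2.44 nautical miles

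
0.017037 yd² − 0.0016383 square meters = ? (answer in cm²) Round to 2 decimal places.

126.07 square centimeters

0.017037 yd² = 142.451 cm² and 0.0016383 m² = 16.3830 cm².
142.451 − 16.3830 ≈ 126.07 cm².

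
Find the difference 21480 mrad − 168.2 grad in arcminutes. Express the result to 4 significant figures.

64760 arcminutes

21480 mrad = 73842.8 arcmin and 168.2 grad = 9082.80 arcmin.
73842.8 − 9082.80 ≈ 64760 arcmin.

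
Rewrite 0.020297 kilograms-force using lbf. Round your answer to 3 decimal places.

1 kgf = 2.20462 pounds-force.
Then 0.020297 × 2.20462 ≈ 0.045 lbf.

0.045 pounds-force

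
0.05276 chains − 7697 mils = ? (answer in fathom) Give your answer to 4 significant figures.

0.4735 fathom

0.05276 chain = 0.580360 fathom and 7697 mil = 0.106903 fathom.
0.580360 − 0.106903 ≈ 0.4735 fathom.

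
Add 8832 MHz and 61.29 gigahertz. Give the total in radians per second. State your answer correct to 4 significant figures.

4.406 × 10^11 radians per second

8832 MHz = 5.54931 × 10^10 rad/s and 61.29 GHz = 3.85096 × 10^11 rad/s.
5.54931 × 10^10 + 3.85096 × 10^11 ≈ 4.406 × 10^11 rad/s.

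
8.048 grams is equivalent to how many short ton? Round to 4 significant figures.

1 g = 1.10231 × 10^-6 short tons.
So 8.048 × 1.10231 × 10^-6 ≈ 8.871 × 10^-6 short ton.

8.871 × 10^-6 short tons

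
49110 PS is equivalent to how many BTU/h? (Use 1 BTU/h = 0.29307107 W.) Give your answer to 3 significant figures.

1.23 × 10^8 BTU/h

1 metric horsepower = 2509.63 BTU/h.
So 49110 × 2509.63 ≈ 1.23 × 10^8 BTU/h.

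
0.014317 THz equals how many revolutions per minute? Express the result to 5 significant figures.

8.5902 × 10^11 rpm

1 THz = 6.00000 × 10^13 revolutions per minute.
0.014317 × 6.00000 × 10^13 ≈ 8.5902 × 10^11 rpm.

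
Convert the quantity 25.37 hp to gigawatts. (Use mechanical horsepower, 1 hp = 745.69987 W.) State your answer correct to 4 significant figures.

1.892 × 10^-5 GW

1 horsepower = 7.45700 × 10^-7 GW.
Thus 25.37 × 7.45700 × 10^-7 ≈ 1.892 × 10^-5 GW.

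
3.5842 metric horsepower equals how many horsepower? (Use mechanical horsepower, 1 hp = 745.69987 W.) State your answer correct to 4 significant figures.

3.535 hp

1 metric horsepower = 0.986320 hp.
So 3.5842 × 0.986320 ≈ 3.535 hp.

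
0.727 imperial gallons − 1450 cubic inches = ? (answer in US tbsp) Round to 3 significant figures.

-1380 US tbsp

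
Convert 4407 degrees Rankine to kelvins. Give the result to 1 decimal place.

°R = K × 9/5.
Applying the formula gives 2448.3 K.

2448.3 K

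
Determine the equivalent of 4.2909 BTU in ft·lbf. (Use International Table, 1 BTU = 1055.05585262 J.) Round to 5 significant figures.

1 British thermal unit = 778.169 ft·lbf.
So 4.2909 × 778.169 ≈ 3339.0 ft·lbf.

3339.0 ft·lbf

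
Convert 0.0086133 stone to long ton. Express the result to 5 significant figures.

1 st = 0.00625000 long ton.
Thus 0.0086133 × 0.00625000 ≈ 5.3833 × 10^-5 long ton.

5.3833 × 10^-5 long ton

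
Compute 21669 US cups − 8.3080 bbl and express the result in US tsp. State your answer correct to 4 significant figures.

772100 US tsp

21669 US cup = 1.04011 × 10^6 US tsp and 8.3080 bbl = 267983 US tsp.
1.04011 × 10^6 − 267983 ≈ 772100 US tsp.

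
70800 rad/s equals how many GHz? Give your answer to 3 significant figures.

1.13e-5 gigahertz

1 radian per second = 1.59155e-10 GHz.
70800 × 1.59155e-10 ≈ 1.13e-5 GHz.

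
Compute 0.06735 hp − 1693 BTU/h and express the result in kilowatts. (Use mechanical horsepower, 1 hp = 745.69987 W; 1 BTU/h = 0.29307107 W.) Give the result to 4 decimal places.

0.06735 hp = 0.0502229 kW and 1693 BTU/h = 0.496169 kW.
0.0502229 − 0.496169 ≈ -0.4459 kW.

-0.4459 kW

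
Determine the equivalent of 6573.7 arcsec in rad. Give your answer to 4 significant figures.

1 arcsec = 4.84814 × 10^-6 rad.
6573.7 × 4.84814 × 10^-6 ≈ 0.03187 rad.

0.03187 radians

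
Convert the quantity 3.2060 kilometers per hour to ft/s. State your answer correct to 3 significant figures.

1 kilometer per hour = 0.911344 ft/s.
3.2060 × 0.911344 ≈ 2.92 ft/s.

2.92 ft/s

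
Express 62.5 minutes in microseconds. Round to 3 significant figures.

3.75 × 10^9 μs

1 minute = 6.00000 × 10^7 microseconds.
62.5 × 6.00000 × 10^7 ≈ 3.75 × 10^9 μs.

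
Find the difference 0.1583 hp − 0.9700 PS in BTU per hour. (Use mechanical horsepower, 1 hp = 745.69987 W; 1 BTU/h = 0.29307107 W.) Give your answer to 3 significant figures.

-2030 BTU/h

0.1583 hp = 402.784 BTU/h and 0.9700 PS = 2434.34 BTU/h.
402.784 − 2434.34 ≈ -2030 BTU/h.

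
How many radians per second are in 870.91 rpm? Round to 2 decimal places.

91.20 rad/s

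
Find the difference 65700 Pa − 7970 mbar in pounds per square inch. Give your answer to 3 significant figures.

65700 Pa = 9.52898 psi and 7970 mbar = 115.595 psi.
9.52898 − 115.595 ≈ -106 psi.

-106 psi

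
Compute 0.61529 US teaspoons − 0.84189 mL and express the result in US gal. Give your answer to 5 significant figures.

0.00057876 US gal

0.61529 US tsp = 0.0008011589 US gal and 0.84189 mL = 0.0002224038 US gal.
0.0008011589 − 0.0002224038 ≈ 0.00057876 US gal.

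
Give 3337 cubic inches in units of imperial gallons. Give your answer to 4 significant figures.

12.03 imp gal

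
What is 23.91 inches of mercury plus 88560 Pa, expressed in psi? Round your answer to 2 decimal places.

24.59 psi

23.91 inHg = 11.7435 psi and 88560 Pa = 12.8445 psi.
11.7435 + 12.8445 ≈ 24.59 psi.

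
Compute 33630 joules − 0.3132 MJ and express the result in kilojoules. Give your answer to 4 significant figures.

-279.6 kJ

33630 J = 33.6300 kJ and 0.3132 MJ = 313.200 kJ.
33.6300 − 313.200 ≈ -279.6 kJ.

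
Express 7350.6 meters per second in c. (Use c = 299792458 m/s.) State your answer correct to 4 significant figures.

2.452 × 10^-5 times the speed of light

1 m/s = 3.33564 × 10^-9 times the speed of light.
Thus 7350.6 × 3.33564 × 10^-9 ≈ 2.452 × 10^-5 c.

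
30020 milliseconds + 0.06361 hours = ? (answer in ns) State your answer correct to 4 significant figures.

2.590e+11 ns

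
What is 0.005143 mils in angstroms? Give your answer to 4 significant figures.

1 mil = 254000 angstroms.
0.005143 × 254000 ≈ 1306 Å.

1306 Å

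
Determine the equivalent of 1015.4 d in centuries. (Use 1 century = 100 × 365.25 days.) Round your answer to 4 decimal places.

0.0278 century

1 d = 2.73785 × 10^-5 centuries.
Thus 1015.4 × 2.73785 × 10^-5 ≈ 0.0278 century.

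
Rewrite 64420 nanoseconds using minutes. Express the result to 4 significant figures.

1 ns = 1.66667 × 10^-11 min.
Then 64420 × 1.66667 × 10^-11 ≈ 1.074 × 10^-6 min.

1.074 × 10^-6 min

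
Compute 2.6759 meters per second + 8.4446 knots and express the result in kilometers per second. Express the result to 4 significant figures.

0.007020 kilometers per second

2.6759 m/s = 0.00267590 km/s and 8.4446 kn = 0.00434428 km/s.
0.00267590 + 0.00434428 ≈ 0.007020 km/s.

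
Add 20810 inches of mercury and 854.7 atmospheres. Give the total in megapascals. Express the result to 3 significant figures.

157 MPa

20810 inHg = 70.4707 MPa and 854.7 atm = 86.6025 MPa.
70.4707 + 86.6025 ≈ 157 MPa.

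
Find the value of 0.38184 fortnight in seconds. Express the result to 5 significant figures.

1 fortnight = 1.20960 × 10^6 seconds.
0.38184 × 1.20960 × 10^6 ≈ 461870 s.

461870 seconds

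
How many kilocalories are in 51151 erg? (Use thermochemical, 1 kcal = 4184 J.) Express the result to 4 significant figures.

1 erg = 2.39006e-11 kcal.
Thus 51151 × 2.39006e-11 ≈ 1.223e-6 kcal.

1.223e-6 kcal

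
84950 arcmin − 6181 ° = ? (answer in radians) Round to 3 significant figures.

84950 arcmin = 24.7110 rad and 6181 ° = 107.879 rad.
24.7110 − 107.879 ≈ -83.2 rad.

-83.2 rad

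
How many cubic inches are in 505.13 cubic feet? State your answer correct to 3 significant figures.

1 ft³ = 1728.00 in³.
505.13 × 1728.00 ≈ 873000 in³.

873000 cubic inches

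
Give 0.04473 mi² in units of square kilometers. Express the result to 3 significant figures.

0.116 square kilometers

1 square mile = 2.58999 km².
So 0.04473 × 2.58999 ≈ 0.116 km².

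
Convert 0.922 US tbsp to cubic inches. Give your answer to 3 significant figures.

0.832 in³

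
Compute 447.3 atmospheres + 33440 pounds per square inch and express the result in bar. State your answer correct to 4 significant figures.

2759 bar

447.3 atm = 453.227 bar and 33440 psi = 2305.61 bar.
453.227 + 2305.61 ≈ 2759 bar.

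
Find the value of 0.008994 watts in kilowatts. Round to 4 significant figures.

8.994e-6 kW

1 watt = 0.00100000 kilowatts.
Thus 0.008994 × 0.00100000 ≈ 8.994e-6 kW.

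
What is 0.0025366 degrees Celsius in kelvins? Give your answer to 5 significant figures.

K = °C + 273.15.
Applying the formula gives 273.15 K.

273.15 kelvins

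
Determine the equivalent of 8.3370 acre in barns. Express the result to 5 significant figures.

1 acre = 4.04686 × 10^31 barn.
8.3370 × 4.04686 × 10^31 ≈ 3.3739 × 10^32 barn.

3.3739 × 10^32 barn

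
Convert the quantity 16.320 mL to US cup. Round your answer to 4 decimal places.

0.0690 US cup

1 milliliter = 0.00422675 US cups.
16.320 × 0.00422675 ≈ 0.0690 US cup.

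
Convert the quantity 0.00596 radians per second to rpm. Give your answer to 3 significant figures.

0.0569 rpm

1 rad/s = 9.54930 rpm.
Then 0.00596 × 9.54930 ≈ 0.0569 rpm.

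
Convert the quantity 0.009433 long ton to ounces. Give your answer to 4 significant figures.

338.1 ounces

1 long ton = 35840.0 oz.
0.009433 × 35840.0 ≈ 338.1 oz.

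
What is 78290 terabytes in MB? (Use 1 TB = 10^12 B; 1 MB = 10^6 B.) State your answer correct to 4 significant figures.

1 terabyte = 1.00000 × 10^6 MB.
Then 78290 × 1.00000 × 10^6 ≈ 7.829 × 10^10 MB.

7.829 × 10^10 megabytes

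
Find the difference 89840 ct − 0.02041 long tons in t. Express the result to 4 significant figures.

89840 ct = 0.01796800 t and 0.02041 long ton = 0.02073752 t.
0.01796800 − 0.02073752 ≈ -0.002770 t.

-0.002770 t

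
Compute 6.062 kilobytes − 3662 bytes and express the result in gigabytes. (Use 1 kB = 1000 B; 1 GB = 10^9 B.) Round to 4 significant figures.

6.062 kB = 6.06200e-6 GB and 3662 B = 3.66200e-6 GB.
6.06200e-6 − 3.66200e-6 ≈ 2.400e-6 GB.

2.400e-6 gigabytes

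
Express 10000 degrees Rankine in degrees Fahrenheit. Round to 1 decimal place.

°R = °F + 459.67.
Applying the formula gives 9540.3 °F.

9540.3 degrees Fahrenheit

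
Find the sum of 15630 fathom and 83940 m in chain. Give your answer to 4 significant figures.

5594 chain

15630 fathom = 1420.91 chain and 83940 m = 4172.63 chain.
1420.91 + 4172.63 ≈ 5594 chain.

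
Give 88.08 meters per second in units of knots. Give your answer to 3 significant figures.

171 kn

1 m/s = 1.94384 knots.
88.08 × 1.94384 ≈ 171 kn.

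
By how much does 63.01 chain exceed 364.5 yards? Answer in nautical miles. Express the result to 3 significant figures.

0.504 nmi

63.01 chain = 0.684427 nmi and 364.5 yd = 0.179967 nmi.
0.684427 − 0.179967 ≈ 0.504 nmi.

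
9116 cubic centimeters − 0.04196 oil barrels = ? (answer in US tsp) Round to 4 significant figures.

496.0 US tsp

9116 cm³ = 1849.49 US tsp and 0.04196 bbl = 1353.46 US tsp.
1849.49 − 1353.46 ≈ 496.0 US tsp.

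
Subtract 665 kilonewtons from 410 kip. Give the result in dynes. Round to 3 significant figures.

1.16 × 10^11 dyn

410 kip = 1.82377 × 10^11 dyn and 665 kN = 6.65000 × 10^10 dyn.
1.82377 × 10^11 − 6.65000 × 10^10 ≈ 1.16 × 10^11 dyn.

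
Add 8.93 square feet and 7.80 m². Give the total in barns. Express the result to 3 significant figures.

8.63 × 10^28 barn

8.93 ft² = 8.29624 × 10^27 barn and 7.80 m² = 7.80000 × 10^28 barn.
8.29624 × 10^27 + 7.80000 × 10^28 ≈ 8.63 × 10^28 barn.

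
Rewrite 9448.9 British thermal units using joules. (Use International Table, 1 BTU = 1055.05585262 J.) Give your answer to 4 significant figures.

9.969 × 10^6 J

1 BTU = 1055.06 joules.
Thus 9448.9 × 1055.06 ≈ 9.969 × 10^6 J.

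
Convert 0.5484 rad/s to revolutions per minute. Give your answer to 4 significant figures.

5.237 rpm

1 rad/s = 9.54930 revolutions per minute.
0.5484 × 9.54930 ≈ 5.237 rpm.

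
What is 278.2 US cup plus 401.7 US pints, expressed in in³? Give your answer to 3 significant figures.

15600 in³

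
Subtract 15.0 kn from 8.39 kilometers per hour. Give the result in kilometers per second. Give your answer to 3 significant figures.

-0.00539 km/s

8.39 km/h = 0.00233056 km/s and 15.0 kn = 0.00771667 km/s.
0.00233056 − 0.00771667 ≈ -0.00539 km/s.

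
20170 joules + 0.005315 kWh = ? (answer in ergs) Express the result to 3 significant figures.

3.93 × 10^11 erg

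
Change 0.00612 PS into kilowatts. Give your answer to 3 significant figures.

1 PS = 0.735499 kW.
Then 0.00612 × 0.735499 ≈ 0.00450 kW.

0.00450 kilowatts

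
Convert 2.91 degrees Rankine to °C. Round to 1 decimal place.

°R = (°C + 273.15) × 9/5.
Applying the formula gives -271.5 °C.

-271.5 °C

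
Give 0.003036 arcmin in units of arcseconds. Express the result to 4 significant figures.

1 arcmin = 60.0000 arcseconds.
Then 0.003036 × 60.0000 ≈ 0.1822 arcsec.

0.1822 arcsec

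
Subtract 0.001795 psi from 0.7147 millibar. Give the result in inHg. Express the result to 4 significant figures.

0.01745 inHg

0.7147 mbar = 0.0211051 inHg and 0.001795 psi = 0.00365466 inHg.
0.0211051 − 0.00365466 ≈ 0.01745 inHg.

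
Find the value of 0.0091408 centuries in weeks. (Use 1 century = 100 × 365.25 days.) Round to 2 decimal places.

47.70 wk

1 century = 5217.86 wk.
So 0.0091408 × 5217.86 ≈ 47.70 wk.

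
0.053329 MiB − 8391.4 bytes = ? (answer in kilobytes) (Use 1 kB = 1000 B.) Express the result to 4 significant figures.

0.053329 MiB = 55.9195 kB and 8391.4 B = 8.39140 kB.
55.9195 − 8.39140 ≈ 47.53 kB.

47.53 kilobytes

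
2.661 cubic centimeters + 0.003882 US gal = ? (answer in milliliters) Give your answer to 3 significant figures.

2.661 cm³ = 2.66100 mL and 0.003882 US gal = 14.6950 mL.
2.66100 + 14.6950 ≈ 17.4 mL.

17.4 milliliters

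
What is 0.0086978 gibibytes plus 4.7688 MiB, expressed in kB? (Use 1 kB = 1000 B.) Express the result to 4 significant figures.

14340 kilobytes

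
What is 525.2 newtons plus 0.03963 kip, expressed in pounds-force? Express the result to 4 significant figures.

157.7 lbf

525.2 N = 118.070 lbf and 0.03963 kip = 39.6300 lbf.
118.070 + 39.6300 ≈ 157.7 lbf.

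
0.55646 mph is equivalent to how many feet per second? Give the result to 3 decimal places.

0.816 feet per second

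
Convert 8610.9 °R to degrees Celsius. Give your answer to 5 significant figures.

4510.7 degrees Celsius

°R = (°C + 273.15) × 9/5.
Applying the formula gives 4510.7 °C.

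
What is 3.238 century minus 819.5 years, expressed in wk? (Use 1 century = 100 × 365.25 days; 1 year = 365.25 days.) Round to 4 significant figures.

3.238 century = 16895.4 wk and 819.5 yr = 42760.3 wk.
16895.4 − 42760.3 ≈ -25860 wk.

-25860 weeks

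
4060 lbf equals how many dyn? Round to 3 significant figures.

1.81e+9 dyn

1 lbf = 444822 dyn.
Then 4060 × 444822 ≈ 1.81e+9 dyn.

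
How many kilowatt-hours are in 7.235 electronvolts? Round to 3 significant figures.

1 eV = 4.45049e-26 kWh.
7.235 × 4.45049e-26 ≈ 3.22e-25 kWh.

3.22e-25 kilowatt-hours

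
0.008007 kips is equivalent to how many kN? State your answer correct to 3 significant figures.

0.0356 kN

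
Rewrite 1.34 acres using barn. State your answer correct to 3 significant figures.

1 acre = 4.04686e+31 barn.
Then 1.34 × 4.04686e+31 ≈ 5.42e+31 barn.

5.42e+31 barns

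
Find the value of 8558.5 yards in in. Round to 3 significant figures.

1 yd = 36.0000 in.
Thus 8558.5 × 36.0000 ≈ 308000 in.

308000 inches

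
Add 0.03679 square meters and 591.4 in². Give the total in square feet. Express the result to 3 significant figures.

4.50 ft²

0.03679 m² = 0.396004 ft² and 591.4 in² = 4.10694 ft².
0.396004 + 4.10694 ≈ 4.50 ft².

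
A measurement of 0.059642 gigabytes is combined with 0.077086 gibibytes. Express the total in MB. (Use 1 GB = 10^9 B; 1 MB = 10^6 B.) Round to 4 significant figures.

142.4 MB

0.059642 GB = 59.6420 MB and 0.077086 GiB = 82.7705 MB.
59.6420 + 82.7705 ≈ 142.4 MB.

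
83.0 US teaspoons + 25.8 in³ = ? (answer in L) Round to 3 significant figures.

83.0 US tsp = 0.409100 L and 25.8 in³ = 0.422786 L.
0.409100 + 0.422786 ≈ 0.832 L.

0.832 L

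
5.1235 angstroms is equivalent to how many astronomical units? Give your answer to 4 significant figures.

3.425 × 10^-21 au

1 angstrom = 6.68459 × 10^-22 au.
Thus 5.1235 × 6.68459 × 10^-22 ≈ 3.425 × 10^-21 au.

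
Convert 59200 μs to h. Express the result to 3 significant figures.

1.64e-5 h

1 microsecond = 2.77778e-10 hours.
59200 × 2.77778e-10 ≈ 1.64e-5 h.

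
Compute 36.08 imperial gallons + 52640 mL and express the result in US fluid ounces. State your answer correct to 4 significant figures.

36.08 imp gal = 5546.27 US fl oz and 52640 mL = 1779.97 US fl oz.
5546.27 + 1779.97 ≈ 7326 US fl oz.

7326 US fluid ounces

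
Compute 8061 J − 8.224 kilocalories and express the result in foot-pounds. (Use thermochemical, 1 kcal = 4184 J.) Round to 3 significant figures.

-19400 foot-pounds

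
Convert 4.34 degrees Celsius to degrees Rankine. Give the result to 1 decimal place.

°R = (°C + 273.15) × 9/5.
Applying the formula gives 499.5 °R.

499.5 °R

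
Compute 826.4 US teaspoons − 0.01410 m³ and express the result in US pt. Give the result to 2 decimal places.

826.4 US tsp = 8.60833 US pt and 0.01410 m³ = 29.7986 US pt.
8.60833 − 29.7986 ≈ -21.19 US pt.

-21.19 US pt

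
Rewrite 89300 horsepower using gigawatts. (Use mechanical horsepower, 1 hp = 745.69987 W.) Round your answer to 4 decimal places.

0.0666 GW

1 horsepower = 7.45700 × 10^-7 GW.
Then 89300 × 7.45700 × 10^-7 ≈ 0.0666 GW.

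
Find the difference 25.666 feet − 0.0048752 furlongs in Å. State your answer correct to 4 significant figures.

25.666 ft = 7.82300e+10 Å and 0.0048752 furlong = 9.80734e+9 Å.
7.82300e+10 − 9.80734e+9 ≈ 6.842e+10 Å.

6.842e+10 Å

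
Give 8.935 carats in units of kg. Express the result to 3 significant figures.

1 ct = 0.000200000 kilograms.
Thus 8.935 × 0.000200000 ≈ 0.00179 kg.

0.00179 kg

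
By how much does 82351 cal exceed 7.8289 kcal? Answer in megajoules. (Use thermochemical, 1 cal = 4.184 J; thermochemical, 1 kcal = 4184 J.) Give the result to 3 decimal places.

0.312 MJ

82351 cal = 0.344557 MJ and 7.8289 kcal = 0.0327561 MJ.
0.344557 − 0.0327561 ≈ 0.312 MJ.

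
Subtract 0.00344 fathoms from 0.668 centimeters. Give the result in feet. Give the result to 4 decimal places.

0.668 cm = 0.0219160 ft and 0.00344 fathom = 0.0206400 ft.
0.0219160 − 0.0206400 ≈ 0.0013 ft.

0.0013 ft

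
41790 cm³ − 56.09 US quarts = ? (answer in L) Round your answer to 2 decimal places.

-11.29 L

41790 cm³ = 41.7900 L and 56.09 US qt = 53.0809 L.
41.7900 − 53.0809 ≈ -11.29 L.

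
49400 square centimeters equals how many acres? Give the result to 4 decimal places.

0.0012 acres

1 cm² = 2.47105 × 10^-8 acres.
So 49400 × 2.47105 × 10^-8 ≈ 0.0012 acre.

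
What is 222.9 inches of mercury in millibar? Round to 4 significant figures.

1 inHg = 33.8639 millibar.
So 222.9 × 33.8639 ≈ 7548 mbar.

7548 millibar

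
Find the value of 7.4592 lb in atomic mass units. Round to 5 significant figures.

2.0376e+27 u

1 lb = 2.73160e+26 atomic mass units.
So 7.4592 × 2.73160e+26 ≈ 2.0376e+27 u.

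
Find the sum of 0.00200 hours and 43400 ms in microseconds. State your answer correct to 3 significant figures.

0.00200 h = 7.20000 × 10^6 μs and 43400 ms = 4.34000 × 10^7 μs.
7.20000 × 10^6 + 4.34000 × 10^7 ≈ 5.06 × 10^7 μs.

5.06 × 10^7 μs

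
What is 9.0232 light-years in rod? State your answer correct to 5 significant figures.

1.6974e+16 rod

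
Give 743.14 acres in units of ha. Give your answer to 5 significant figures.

1 acre = 0.404686 ha.
743.14 × 0.404686 ≈ 300.74 ha.

300.74 ha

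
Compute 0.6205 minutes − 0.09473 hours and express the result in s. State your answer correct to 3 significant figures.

0.6205 min = 37.2300 s and 0.09473 h = 341.028 s.
37.2300 − 341.028 ≈ -304 s.

-304 seconds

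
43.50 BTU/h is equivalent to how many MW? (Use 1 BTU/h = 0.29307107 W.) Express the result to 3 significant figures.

1.27e-5 MW

1 BTU per hour = 2.93071e-7 megawatts.
Thus 43.50 × 2.93071e-7 ≈ 1.27e-5 MW.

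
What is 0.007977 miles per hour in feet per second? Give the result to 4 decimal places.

0.0117 feet per second

1 mile per hour = 1.46667 ft/s.
Then 0.007977 × 1.46667 ≈ 0.0117 ft/s.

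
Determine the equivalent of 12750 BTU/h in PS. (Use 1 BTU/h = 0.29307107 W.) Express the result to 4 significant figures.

5.080 PS

1 BTU/h = 0.000398466 PS.
So 12750 × 0.000398466 ≈ 5.080 PS.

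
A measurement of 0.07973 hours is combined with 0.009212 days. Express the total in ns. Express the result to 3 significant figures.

0.07973 h = 2.87028e+11 ns and 0.009212 d = 7.95917e+11 ns.
2.87028e+11 + 7.95917e+11 ≈ 1.08e+12 ns.

1.08e+12 nanoseconds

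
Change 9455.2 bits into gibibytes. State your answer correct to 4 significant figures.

1 bit = 1.16415 × 10^-10 GiB.
9455.2 × 1.16415 × 10^-10 ≈ 1.101 × 10^-6 GiB.

1.101 × 10^-6 GiB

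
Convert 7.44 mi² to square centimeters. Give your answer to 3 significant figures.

1.93 × 10^11 cm²

1 square mile = 2.58999 × 10^10 cm².
7.44 × 2.58999 × 10^10 ≈ 1.93 × 10^11 cm².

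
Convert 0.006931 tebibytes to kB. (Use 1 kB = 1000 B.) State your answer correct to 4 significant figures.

1 TiB = 1.09951 × 10^9 kB.
So 0.006931 × 1.09951 × 10^9 ≈ 7.621 × 10^6 kB.

7.621 × 10^6 kB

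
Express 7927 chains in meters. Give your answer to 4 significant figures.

1 chain = 20.1168 meters.
7927 × 20.1168 ≈ 159500 m.

159500 m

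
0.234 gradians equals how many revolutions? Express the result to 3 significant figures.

0.000585 rev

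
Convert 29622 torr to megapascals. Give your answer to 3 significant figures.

1 torr = 0.000133322 MPa.
Then 29622 × 0.000133322 ≈ 3.95 MPa.

3.95 MPa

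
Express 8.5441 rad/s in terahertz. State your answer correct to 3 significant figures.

1 rad/s = 1.59155 × 10^-13 terahertz.
Then 8.5441 × 1.59155 × 10^-13 ≈ 1.36 × 10^-12 THz.

1.36 × 10^-12 terahertz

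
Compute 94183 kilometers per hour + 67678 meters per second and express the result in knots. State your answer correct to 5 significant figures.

182410 knots

94183 km/h = 50854.8 kn and 67678 m/s = 131556 kn.
50854.8 + 131556 ≈ 182410 kn.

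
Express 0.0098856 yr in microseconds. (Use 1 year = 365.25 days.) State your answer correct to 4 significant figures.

3.120e+11 μs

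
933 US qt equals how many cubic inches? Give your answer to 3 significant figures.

53900 in³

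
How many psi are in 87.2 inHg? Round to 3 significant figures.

42.8 pounds per square inch

1 inch of mercury = 0.491154 pounds per square inch.
Thus 87.2 × 0.491154 ≈ 42.8 psi.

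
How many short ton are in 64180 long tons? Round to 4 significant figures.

71880 short tons

1 long ton = 1.12000 short tons.
Then 64180 × 1.12000 ≈ 71880 short ton.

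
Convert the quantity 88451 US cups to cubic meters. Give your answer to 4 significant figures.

1 US cup = 0.000236588 cubic meters.
88451 × 0.000236588 ≈ 20.93 m³.

20.93 m³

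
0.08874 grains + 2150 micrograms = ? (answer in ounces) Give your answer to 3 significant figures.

0.08874 gr = 0.000202834 oz and 2150 μg = 7.58390e-5 oz.
0.000202834 + 7.58390e-5 ≈ 0.000279 oz.

0.000279 oz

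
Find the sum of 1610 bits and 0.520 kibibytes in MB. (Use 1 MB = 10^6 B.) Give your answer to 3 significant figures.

0.000734 MB

1610 bit = 0.000201250 MB and 0.520 KiB = 0.000532480 MB.
0.000201250 + 0.000532480 ≈ 0.000734 MB.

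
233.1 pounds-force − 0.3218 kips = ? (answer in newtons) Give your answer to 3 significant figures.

233.1 lbf = 1036.88 N and 0.3218 kip = 1431.44 N.
1036.88 − 1431.44 ≈ -395 N.

-395 N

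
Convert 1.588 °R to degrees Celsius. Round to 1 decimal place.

-272.3 °C

°R = (°C + 273.15) × 9/5.
Applying the formula gives -272.3 °C.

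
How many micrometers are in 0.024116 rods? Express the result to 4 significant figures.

121300 μm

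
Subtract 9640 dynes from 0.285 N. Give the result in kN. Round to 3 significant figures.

0.000189 kilonewtons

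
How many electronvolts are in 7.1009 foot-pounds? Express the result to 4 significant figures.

1 ft·lbf = 8.46235e+18 electronvolts.
7.1009 × 8.46235e+18 ≈ 6.009e+19 eV.

6.009e+19 electronvolts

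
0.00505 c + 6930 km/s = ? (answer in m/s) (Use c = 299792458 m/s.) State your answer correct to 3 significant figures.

8.44 × 10^6 meters per second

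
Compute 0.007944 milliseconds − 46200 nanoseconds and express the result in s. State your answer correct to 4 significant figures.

0.007944 ms = 7.94400e-6 s and 46200 ns = 4.62000e-5 s.
7.94400e-6 − 4.62000e-5 ≈ -3.826e-5 s.

-3.826e-5 seconds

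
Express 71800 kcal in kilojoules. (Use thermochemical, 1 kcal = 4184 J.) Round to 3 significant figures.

1 kcal = 4.18400 kJ.
Then 71800 × 4.18400 ≈ 300000 kJ.

300000 kJ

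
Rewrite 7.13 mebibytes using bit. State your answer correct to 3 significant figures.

5.98 × 10^7 bit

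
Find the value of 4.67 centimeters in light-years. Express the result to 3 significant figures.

1 centimeter = 1.05700e-18 light-years.
4.67 × 1.05700e-18 ≈ 4.94e-18 ly.

4.94e-18 light-years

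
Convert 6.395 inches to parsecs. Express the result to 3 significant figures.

5.26e-18 pc

1 inch = 8.23158e-19 pc.
So 6.395 × 8.23158e-19 ≈ 5.26e-18 pc.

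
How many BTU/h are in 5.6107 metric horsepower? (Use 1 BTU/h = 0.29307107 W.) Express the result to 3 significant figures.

14100 BTU/h

1 PS = 2509.63 BTU/h.
So 5.6107 × 2509.63 ≈ 14100 BTU/h.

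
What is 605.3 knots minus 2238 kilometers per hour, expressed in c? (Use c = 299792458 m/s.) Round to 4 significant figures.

-1.035 × 10^-6 c

605.3 kn = 1.03870 × 10^-6 c and 2238 km/h = 2.07366 × 10^-6 c.
1.03870 × 10^-6 − 2.07366 × 10^-6 ≈ -1.035 × 10^-6 c.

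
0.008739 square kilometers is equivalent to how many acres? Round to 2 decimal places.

1 square kilometer = 247.105 acre.
So 0.008739 × 247.105 ≈ 2.16 acre.

2.16 acres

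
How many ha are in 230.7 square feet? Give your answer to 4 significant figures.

1 ft² = 9.29030e-6 hectares.
Then 230.7 × 9.29030e-6 ≈ 0.002143 ha.

0.002143 ha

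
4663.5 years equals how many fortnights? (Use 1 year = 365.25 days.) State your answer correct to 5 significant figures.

1 year = 26.0893 fortnight.
4663.5 × 26.0893 ≈ 121670 fortnight.

121670 fortnight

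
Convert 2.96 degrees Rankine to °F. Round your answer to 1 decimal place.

-456.7 °F

°R = °F + 459.67.
Applying the formula gives -456.7 °F.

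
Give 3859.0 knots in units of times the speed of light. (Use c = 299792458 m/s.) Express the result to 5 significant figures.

1 knot = 1.716002 × 10^-9 times the speed of light.
So 3859.0 × 1.716002 × 10^-9 ≈ 6.6221 × 10^-6 c.

6.6221 × 10^-6 c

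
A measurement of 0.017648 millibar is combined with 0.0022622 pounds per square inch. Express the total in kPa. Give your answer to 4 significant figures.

0.017648 mbar = 0.00176480 kPa and 0.0022622 psi = 0.0155973 kPa.
0.00176480 + 0.0155973 ≈ 0.01736 kPa.

0.01736 kPa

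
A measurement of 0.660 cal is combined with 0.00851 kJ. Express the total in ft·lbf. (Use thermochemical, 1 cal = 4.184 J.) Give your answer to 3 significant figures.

8.31 ft·lbf

0.660 cal = 2.03673 ft·lbf and 0.00851 kJ = 6.27665 ft·lbf.
2.03673 + 6.27665 ≈ 8.31 ft·lbf.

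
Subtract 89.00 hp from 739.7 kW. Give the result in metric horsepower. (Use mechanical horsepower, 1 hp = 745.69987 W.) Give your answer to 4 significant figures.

739.7 kW = 1005.71 PS and 89.00 hp = 90.2344 PS.
1005.71 − 90.2344 ≈ 915.5 PS.

915.5 metric horsepower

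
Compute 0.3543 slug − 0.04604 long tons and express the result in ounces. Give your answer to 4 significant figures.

0.3543 slug = 182.388 oz and 0.04604 long ton = 1650.07 oz.
182.388 − 1650.07 ≈ -1468 oz.

-1468 ounces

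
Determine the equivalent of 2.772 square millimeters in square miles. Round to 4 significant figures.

1.070e-12 mi²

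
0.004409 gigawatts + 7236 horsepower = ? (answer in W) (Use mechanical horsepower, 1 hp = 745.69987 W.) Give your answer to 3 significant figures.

9.80 × 10^6 watts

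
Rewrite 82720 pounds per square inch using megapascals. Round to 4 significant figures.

570.3 MPa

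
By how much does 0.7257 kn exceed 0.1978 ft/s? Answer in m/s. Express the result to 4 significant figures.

0.7257 kn = 0.373332 m/s and 0.1978 ft/s = 0.0602894 m/s.
0.373332 − 0.0602894 ≈ 0.3130 m/s.

0.3130 meters per second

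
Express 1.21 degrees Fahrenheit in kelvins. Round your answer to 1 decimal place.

K = (°F + 459.67) × 5/9.
Applying the formula gives 256.0 K.

256.0 kelvins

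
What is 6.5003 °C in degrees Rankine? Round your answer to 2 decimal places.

°R = (°C + 273.15) × 9/5.
Applying the formula gives 503.37 °R.

503.37 degrees Rankine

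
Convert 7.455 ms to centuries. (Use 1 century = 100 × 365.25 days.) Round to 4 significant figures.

1 ms = 3.16881 × 10^-13 century.
Then 7.455 × 3.16881 × 10^-13 ≈ 2.362 × 10^-12 century.

2.362 × 10^-12 century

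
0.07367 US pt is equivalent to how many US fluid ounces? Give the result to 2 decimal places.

1 US pint = 16.0000 US fluid ounces.
So 0.07367 × 16.0000 ≈ 1.18 US fl oz.

1.18 US fl oz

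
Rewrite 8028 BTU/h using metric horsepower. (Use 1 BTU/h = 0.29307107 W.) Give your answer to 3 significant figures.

3.20 metric horsepower

1 BTU/h = 0.000398466 PS.
Thus 8028 × 0.000398466 ≈ 3.20 PS.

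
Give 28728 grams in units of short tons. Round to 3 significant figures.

0.0317 short ton

1 g = 1.10231e-6 short ton.
28728 × 1.10231e-6 ≈ 0.0317 short ton.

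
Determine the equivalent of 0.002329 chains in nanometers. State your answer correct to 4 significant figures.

4.685e+7 nanometers

1 chain = 2.01168e+10 nm.
0.002329 × 2.01168e+10 ≈ 4.685e+7 nm.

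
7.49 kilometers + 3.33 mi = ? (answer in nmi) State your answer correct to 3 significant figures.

6.94 nmi

7.49 km = 4.04428 nmi and 3.33 mi = 2.89369 nmi.
4.04428 + 2.89369 ≈ 6.94 nmi.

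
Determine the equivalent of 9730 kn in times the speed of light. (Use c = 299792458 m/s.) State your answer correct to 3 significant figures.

1 knot = 1.71600 × 10^-9 times the speed of light.
So 9730 × 1.71600 × 10^-9 ≈ 1.67 × 10^-5 c.

1.67 × 10^-5 c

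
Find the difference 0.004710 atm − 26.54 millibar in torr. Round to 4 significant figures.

-16.33 torr

0.004710 atm = 3.57960 torr and 26.54 mbar = 19.9066 torr.
3.57960 − 19.9066 ≈ -16.33 torr.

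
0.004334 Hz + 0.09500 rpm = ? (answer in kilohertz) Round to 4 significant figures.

0.004334 Hz = 4.33400e-6 kHz and 0.09500 rpm = 1.58333e-6 kHz.
4.33400e-6 + 1.58333e-6 ≈ 5.917e-6 kHz.

5.917e-6 kHz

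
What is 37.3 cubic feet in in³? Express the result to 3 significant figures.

64500 cubic inches

1 cubic foot = 1728.00 cubic inches.
Then 37.3 × 1728.00 ≈ 64500 in³.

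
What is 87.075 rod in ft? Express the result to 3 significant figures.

1440 ft

1 rod = 16.5000 ft.
Thus 87.075 × 16.5000 ≈ 1440 ft.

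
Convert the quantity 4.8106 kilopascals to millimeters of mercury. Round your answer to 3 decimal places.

36.082 mmHg

1 kilopascal = 7.50062 millimeters of mercury.
So 4.8106 × 7.50062 ≈ 36.082 mmHg.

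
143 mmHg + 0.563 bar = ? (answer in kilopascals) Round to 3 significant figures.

75.4 kPa

143 mmHg = 19.0651 kPa and 0.563 bar = 56.3000 kPa.
19.0651 + 56.3000 ≈ 75.4 kPa.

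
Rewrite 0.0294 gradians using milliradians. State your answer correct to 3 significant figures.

1 gradian = 15.7080 mrad.
Then 0.0294 × 15.7080 ≈ 0.462 mrad.

0.462 milliradians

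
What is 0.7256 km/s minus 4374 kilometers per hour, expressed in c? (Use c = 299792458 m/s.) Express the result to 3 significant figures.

-1.63 × 10^-6 times the speed of light

0.7256 km/s = 2.42034 × 10^-6 c and 4374 km/h = 4.05280 × 10^-6 c.
2.42034 × 10^-6 − 4.05280 × 10^-6 ≈ -1.63 × 10^-6 c.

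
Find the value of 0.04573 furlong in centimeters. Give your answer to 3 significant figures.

1 furlong = 20116.8 cm.
Then 0.04573 × 20116.8 ≈ 920 cm.

920 cm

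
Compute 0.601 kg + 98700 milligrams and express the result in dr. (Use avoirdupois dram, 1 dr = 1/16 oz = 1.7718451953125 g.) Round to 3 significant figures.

395 dr

0.601 kg = 339.194 dr and 98700 mg = 55.7046 dr.
339.194 + 55.7046 ≈ 395 dr.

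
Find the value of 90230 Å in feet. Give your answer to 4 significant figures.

2.960 × 10^-5 feet

1 angstrom = 3.28084 × 10^-10 feet.
90230 × 3.28084 × 10^-10 ≈ 2.960 × 10^-5 ft.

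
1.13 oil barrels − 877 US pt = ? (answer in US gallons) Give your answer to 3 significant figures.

1.13 bbl = 47.4600 US gal and 877 US pt = 109.625 US gal.
47.4600 − 109.625 ≈ -62.2 US gal.

-62.2 US gallons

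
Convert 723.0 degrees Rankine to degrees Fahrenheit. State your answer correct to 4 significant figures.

°R = °F + 459.67.
Applying the formula gives 263.3 °F.

263.3 °F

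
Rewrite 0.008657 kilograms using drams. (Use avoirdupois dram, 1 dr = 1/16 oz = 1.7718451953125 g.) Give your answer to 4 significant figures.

4.886 dr

1 kg = 564.383 drams.
Then 0.008657 × 564.383 ≈ 4.886 dr.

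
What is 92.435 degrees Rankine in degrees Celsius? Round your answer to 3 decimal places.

°R = (°C + 273.15) × 9/5.
Applying the formula gives -221.797 °C.

-221.797 °C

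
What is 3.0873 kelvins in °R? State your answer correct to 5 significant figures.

5.5571 degrees Rankine

°R = K × 9/5.
Applying the formula gives 5.5571 °R.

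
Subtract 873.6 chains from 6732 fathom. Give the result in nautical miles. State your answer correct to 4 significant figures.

-2.842 nautical miles

6732 fathom = 6.64767 nmi and 873.6 chain = 9.48922 nmi.
6.64767 − 9.48922 ≈ -2.842 nmi.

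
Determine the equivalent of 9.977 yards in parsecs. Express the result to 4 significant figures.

2.957e-16 parsecs

1 yard = 2.96337e-17 pc.
Thus 9.977 × 2.96337e-17 ≈ 2.957e-16 pc.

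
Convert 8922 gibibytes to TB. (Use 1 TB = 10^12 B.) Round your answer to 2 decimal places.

1 GiB = 0.00107374 terabytes.
So 8922 × 0.00107374 ≈ 9.58 TB.

9.58 TB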